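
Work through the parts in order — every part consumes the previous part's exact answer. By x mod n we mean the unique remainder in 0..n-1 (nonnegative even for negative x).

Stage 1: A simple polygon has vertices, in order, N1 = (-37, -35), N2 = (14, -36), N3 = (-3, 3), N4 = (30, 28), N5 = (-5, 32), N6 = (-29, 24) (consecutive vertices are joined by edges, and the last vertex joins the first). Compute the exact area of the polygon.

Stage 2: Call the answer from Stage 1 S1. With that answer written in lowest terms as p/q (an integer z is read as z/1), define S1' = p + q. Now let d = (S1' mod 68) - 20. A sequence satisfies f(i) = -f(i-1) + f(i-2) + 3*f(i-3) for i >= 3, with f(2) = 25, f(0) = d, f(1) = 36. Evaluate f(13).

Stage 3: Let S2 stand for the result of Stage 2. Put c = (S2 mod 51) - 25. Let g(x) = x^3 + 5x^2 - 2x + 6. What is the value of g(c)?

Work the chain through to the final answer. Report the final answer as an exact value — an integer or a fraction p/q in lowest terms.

Stage 1: cross terms: (-37*-36 - 14*-35)=1822, (14*3 - -3*-36)=-66, (-3*28 - 30*3)=-174, (30*32 - -5*28)=1100, (-5*24 - -29*32)=808, (-29*-35 - -37*24)=1903; twice the area = |5393| = 5393; area = 5393/2; answer 5393/2
Stage 2: S1 = 5393/2; threaded value p + q = 5395; d = 3; f(3) = -1*(25) + 1*(36) + 3*(3) = 20; iterating: f(3)=20, f(4)=113, f(5)=-18, f(6)=191, f(7)=130, f(8)=7, f(9)=696, f(10)=-299, f(11)=1016, f(12)=773, f(13)=-654; answer -654
Stage 3: S2 = -654; c = -16; 1*(-16)^3 + 5*(-16)^2 - 2*(-16)^1 + 6 = (-4096) + (1280) + (32) + (6) = -2778; answer -2778

-2778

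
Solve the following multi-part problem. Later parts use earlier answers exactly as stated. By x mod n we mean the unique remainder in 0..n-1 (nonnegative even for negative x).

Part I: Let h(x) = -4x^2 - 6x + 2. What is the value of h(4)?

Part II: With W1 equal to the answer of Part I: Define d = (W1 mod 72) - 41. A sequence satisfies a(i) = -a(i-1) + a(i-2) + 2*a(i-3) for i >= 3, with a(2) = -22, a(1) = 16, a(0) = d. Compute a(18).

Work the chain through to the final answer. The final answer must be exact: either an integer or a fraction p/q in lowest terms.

216

Part I: -4*(4)^2 - 6*(4)^1 + 2 = (-64) + (-24) + (2) = -86; answer -86
Part II: W1 = -86; d = 17; a(3) = -1*(-22) + 1*(16) + 2*(17) = 72; iterating: a(3)=72, a(4)=-62, a(5)=90, a(6)=-8, a(7)=-26, a(8)=198, a(9)=-240, a(10)=386, a(11)=-230, a(12)=136, a(13)=406, a(14)=-730, a(15)=1408, a(16)=-1326, a(17)=1274, a(18)=216; answer 216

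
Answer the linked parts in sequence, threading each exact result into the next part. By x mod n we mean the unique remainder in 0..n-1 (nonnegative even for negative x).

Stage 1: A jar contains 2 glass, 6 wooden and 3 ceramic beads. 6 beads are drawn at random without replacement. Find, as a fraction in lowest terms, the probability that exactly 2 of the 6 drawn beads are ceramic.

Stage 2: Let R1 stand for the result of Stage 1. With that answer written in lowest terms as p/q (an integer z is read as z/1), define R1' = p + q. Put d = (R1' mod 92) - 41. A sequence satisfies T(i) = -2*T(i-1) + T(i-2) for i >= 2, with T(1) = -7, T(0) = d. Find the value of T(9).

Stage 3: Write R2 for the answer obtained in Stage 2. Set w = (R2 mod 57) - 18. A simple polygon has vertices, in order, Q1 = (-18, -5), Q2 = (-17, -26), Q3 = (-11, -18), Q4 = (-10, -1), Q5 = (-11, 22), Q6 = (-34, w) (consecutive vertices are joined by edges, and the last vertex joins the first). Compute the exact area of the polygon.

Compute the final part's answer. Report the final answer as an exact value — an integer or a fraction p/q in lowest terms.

1187/2

Stage 1: total draws C(11,6) = 462; favorable C(3,2)*C(8,4) = 210; P = 5/11; answer 5/11
Stage 2: R1 = 5/11; threaded value p + q = 16; d = -25; T(2) = -2*(-7) + 1*(-25) = -11; iterating: T(2)=-11, T(3)=15, T(4)=-41, T(5)=97, T(6)=-235, T(7)=567, T(8)=-1369, T(9)=3305; answer 3305
Stage 3: R2 = 3305; w = 38; cross terms: (-18*-26 - -17*-5)=383, (-17*-18 - -11*-26)=20, (-11*-1 - -10*-18)=-169, (-10*22 - -11*-1)=-231, (-11*38 - -34*22)=330, (-34*-5 - -18*38)=854; twice the area = |1187| = 1187; area = 1187/2; answer 1187/2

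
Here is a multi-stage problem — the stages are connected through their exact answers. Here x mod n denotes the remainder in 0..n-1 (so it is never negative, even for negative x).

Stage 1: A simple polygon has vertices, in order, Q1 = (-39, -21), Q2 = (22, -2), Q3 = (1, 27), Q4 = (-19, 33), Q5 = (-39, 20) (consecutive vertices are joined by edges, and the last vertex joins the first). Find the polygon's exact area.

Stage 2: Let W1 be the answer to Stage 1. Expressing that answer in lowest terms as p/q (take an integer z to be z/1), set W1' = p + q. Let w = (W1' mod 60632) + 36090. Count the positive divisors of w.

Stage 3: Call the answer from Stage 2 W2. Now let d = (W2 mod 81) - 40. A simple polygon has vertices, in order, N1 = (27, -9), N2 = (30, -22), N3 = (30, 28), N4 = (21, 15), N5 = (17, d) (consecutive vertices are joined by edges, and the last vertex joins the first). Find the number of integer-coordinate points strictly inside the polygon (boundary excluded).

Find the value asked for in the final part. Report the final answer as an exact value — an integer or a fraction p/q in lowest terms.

Stage 1: cross terms: (-39*-2 - 22*-21)=540, (22*27 - 1*-2)=596, (1*33 - -19*27)=546, (-19*20 - -39*33)=907, (-39*-21 - -39*20)=1599; twice the area = |4188| = 4188; area = 2094; answer 2094
Stage 2: W1 = 2094; threaded value p + q = 2095; w = 38185; 38185 = 5 * 7 * 1091; number of divisors = (1+1) * (1+1) * (1+1) = 8; answer 8
Stage 3: W2 = 8; d = -32; cross terms: (27*-22 - 30*-9)=-324, (30*28 - 30*-22)=1500, (30*15 - 21*28)=-138, (21*-32 - 17*15)=-927, (17*-9 - 27*-32)=711; twice the area = |822| = 822; area = 411; boundary points = 1 + 50 + 1 + 1 + 1 = 54; strictly interior points = area - boundary/2 + 1 = 385; answer 385

385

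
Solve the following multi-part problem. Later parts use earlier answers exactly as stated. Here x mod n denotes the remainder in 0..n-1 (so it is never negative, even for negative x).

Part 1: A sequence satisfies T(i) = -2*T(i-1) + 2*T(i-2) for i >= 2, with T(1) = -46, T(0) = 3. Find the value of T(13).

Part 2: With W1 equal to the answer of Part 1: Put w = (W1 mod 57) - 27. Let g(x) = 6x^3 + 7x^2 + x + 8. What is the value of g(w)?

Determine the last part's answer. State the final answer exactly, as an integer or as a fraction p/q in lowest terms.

152258

Part 1: T(2) = -2*(-46) + 2*(3) = 98; iterating: T(2)=98, T(3)=-288, T(4)=772, T(5)=-2120, T(6)=5784, T(7)=-15808, T(8)=43184, T(9)=-117984, T(10)=322336, T(11)=-880640, T(12)=2405952, T(13)=-6573184; answer -6573184
Part 2: W1 = -6573184; w = 29; 6*(29)^3 + 7*(29)^2 + 1*(29)^1 + 8 = (146334) + (5887) + (29) + (8) = 152258; answer 152258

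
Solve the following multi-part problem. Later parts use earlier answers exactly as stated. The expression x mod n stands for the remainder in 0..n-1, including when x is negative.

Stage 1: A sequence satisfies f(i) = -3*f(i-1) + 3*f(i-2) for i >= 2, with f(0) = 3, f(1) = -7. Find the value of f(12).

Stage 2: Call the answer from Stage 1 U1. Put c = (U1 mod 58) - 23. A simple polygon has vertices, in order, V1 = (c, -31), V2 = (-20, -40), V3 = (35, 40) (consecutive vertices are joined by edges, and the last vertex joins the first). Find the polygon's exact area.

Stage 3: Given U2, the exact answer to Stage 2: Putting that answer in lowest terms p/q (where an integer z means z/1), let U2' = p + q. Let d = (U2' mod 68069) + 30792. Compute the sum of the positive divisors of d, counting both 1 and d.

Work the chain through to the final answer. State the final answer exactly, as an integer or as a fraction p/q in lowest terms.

Stage 1: f(2) = -3*(-7) + 3*(3) = 30; iterating: f(2)=30, f(3)=-111, f(4)=423, f(5)=-1602, f(6)=6075, f(7)=-23031, f(8)=87318, f(9)=-331047, f(10)=1255095, f(11)=-4758426, f(12)=18040563; answer 18040563
Stage 2: U1 = 18040563; c = -12; cross terms: (-12*-40 - -20*-31)=-140, (-20*40 - 35*-40)=600, (35*-31 - -12*40)=-605; twice the area = |-145| = 145; area = 145/2; answer 145/2
Stage 3: U2 = 145/2; threaded value p + q = 147; d = 30939; 30939 = 3 * 10313; sigma = (1 + 3) * (1 + 10313) = 4 * 10314 = 41256; answer 41256

41256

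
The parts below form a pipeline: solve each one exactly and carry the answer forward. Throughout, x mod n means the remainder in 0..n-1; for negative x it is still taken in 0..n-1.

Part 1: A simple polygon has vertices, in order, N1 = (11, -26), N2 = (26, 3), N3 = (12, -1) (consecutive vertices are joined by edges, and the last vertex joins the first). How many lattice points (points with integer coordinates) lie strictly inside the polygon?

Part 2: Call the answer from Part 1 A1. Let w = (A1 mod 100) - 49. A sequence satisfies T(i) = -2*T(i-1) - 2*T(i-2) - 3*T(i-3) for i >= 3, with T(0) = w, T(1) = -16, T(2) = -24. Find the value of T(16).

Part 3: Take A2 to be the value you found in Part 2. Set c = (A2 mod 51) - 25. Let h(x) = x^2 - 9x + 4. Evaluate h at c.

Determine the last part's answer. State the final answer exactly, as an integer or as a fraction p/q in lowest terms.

Part 1: cross terms: (11*3 - 26*-26)=709, (26*-1 - 12*3)=-62, (12*-26 - 11*-1)=-301; twice the area = |346| = 346; area = 173; boundary points = 1 + 2 + 1 = 4; strictly interior points = area - boundary/2 + 1 = 172; answer 172
Part 2: A1 = 172; w = 23; T(3) = -2*(-24) - 2*(-16) - 3*(23) = 11; iterating: T(3)=11, T(4)=74, T(5)=-98, T(6)=15, T(7)=-56, T(8)=376, T(9)=-685, T(10)=786, T(11)=-1330, T(12)=3143, T(13)=-5984, T(14)=9672, T(15)=-16805, T(16)=32218; answer 32218
Part 3: A2 = 32218; c = 12; 1*(12)^2 - 9*(12)^1 + 4 = (144) + (-108) + (4) = 40; answer 40

40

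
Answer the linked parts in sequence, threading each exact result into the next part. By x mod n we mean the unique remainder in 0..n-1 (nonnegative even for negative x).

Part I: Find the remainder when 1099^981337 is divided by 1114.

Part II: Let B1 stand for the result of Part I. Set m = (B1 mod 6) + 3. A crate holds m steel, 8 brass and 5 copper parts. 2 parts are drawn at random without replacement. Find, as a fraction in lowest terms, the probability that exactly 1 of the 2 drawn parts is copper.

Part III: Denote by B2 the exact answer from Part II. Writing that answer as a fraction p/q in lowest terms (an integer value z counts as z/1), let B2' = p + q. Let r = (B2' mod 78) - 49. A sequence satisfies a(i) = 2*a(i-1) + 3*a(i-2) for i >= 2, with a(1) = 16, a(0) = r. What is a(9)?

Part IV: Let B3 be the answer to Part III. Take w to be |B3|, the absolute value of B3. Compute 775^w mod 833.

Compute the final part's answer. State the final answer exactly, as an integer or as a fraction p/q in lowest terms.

Part I: squarings mod 1114: 1099^1=1099, 1099^2=225, 1099^4=495, 1099^8=1059, 1099^16=797, 1099^32=229, 1099^64=83, 1099^128=205, 1099^256=807, 1099^512=673, 1099^1024=645, 1099^2048=503, 1099^4096=131, 1099^8192=451, 1099^16384=653, 1099^32768=861, 1099^65536=511, 1099^131072=445, 1099^262144=847, 1099^524288=1107; 1099^981337 = 1099^1 * 1099^8 * 1099^16 * 1099^64 * 1099^256 * 1099^2048 * 1099^4096 * 1099^8192 * 1099^16384 * 1099^32768 * 1099^131072 * 1099^262144 * 1099^524288 = 135 (mod 1114); answer 135
Part II: B1 = 135; m = 6; total draws C(19,2) = 171; favorable C(5,1)*C(14,1) = 70; P = 70/171; answer 70/171
Part III: B2 = 70/171; threaded value p + q = 241; r = -42; a(2) = 2*(16) + 3*(-42) = -94; iterating: a(2)=-94, a(3)=-140, a(4)=-562, a(5)=-1544, a(6)=-4774, a(7)=-14180, a(8)=-42682, a(9)=-127904; answer -127904
Part IV: B3 = -127904; w = 127904; squarings mod 833: 775^1=775, 775^2=32, 775^4=191, 775^8=662, 775^16=86, 775^32=732, 775^64=205, 775^128=375, 775^256=681, 775^512=613, 775^1024=86, 775^2048=732, 775^4096=205, 775^8192=375, 775^16384=681, 775^32768=613, 775^65536=86; 775^127904 = 775^32 * 775^128 * 775^256 * 775^512 * 775^4096 * 775^8192 * 775^16384 * 775^32768 * 775^65536 = 18 (mod 833); answer 18

18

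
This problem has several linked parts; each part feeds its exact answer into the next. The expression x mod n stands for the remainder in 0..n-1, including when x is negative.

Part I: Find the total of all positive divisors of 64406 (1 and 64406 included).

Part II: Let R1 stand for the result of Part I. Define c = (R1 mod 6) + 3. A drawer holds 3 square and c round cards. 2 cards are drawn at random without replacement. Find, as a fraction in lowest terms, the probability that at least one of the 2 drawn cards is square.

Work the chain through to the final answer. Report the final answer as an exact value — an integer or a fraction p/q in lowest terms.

4/5

Part I: 64406 = 2 * 32203; sigma = (1 + 2) * (1 + 32203) = 3 * 32204 = 96612; answer 96612
Part II: R1 = 96612; c = 3; total draws C(6,2) = 15; complement C(3,2) = 3; favorable 15 - 3 = 12; P = 4/5; answer 4/5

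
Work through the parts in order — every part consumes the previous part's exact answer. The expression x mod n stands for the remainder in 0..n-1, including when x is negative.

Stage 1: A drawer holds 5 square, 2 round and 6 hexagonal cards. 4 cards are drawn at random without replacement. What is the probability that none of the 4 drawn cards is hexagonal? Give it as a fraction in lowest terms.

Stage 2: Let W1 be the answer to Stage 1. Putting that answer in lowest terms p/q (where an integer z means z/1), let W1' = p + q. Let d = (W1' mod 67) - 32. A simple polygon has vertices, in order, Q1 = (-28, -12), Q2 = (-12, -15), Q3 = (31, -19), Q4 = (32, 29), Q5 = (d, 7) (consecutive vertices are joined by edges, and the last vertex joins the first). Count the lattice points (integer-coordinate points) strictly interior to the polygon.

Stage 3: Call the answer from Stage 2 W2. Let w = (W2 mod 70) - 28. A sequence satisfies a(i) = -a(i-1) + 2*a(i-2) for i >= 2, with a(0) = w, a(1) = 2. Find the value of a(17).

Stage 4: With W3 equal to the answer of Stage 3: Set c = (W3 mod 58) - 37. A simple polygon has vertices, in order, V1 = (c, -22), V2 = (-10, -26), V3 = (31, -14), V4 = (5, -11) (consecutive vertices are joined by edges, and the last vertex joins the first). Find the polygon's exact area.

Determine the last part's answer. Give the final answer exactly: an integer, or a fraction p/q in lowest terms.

Stage 1: total draws C(13,4) = 715; favorable C(7,4) = 35; P = 7/143; answer 7/143
Stage 2: W1 = 7/143; threaded value p + q = 150; d = -16; cross terms: (-28*-15 - -12*-12)=276, (-12*-19 - 31*-15)=693, (31*29 - 32*-19)=1507, (32*7 - -16*29)=688, (-16*-12 - -28*7)=388; twice the area = |3552| = 3552; area = 1776; boundary points = 1 + 1 + 1 + 2 + 1 = 6; strictly interior points = area - boundary/2 + 1 = 1774; answer 1774
Stage 3: W2 = 1774; w = -4; a(2) = -1*(2) + 2*(-4) = -10; iterating: a(2)=-10, a(3)=14, a(4)=-34, a(5)=62, a(6)=-130, a(7)=254, a(8)=-514, a(9)=1022, a(10)=-2050, a(11)=4094, a(12)=-8194, a(13)=16382, a(14)=-32770, a(15)=65534, a(16)=-131074, a(17)=262142; answer 262142
Stage 4: W3 = 262142; c = 3; cross terms: (3*-26 - -10*-22)=-298, (-10*-14 - 31*-26)=946, (31*-11 - 5*-14)=-271, (5*-22 - 3*-11)=-77; twice the area = |300| = 300; area = 150; answer 150

150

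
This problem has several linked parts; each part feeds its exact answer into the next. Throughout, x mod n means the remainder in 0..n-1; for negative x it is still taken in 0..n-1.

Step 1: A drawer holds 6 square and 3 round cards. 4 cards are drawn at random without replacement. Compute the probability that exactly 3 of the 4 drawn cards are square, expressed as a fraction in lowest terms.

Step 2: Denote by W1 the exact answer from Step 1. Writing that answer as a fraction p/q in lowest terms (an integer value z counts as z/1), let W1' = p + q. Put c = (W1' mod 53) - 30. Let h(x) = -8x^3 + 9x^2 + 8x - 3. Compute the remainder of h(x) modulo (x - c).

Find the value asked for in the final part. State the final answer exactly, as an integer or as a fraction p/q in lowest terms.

Step 1: total draws C(9,4) = 126; favorable C(6,3)*C(3,1) = 60; P = 10/21; answer 10/21
Step 2: W1 = 10/21; threaded value p + q = 31; c = 1; remainder = value at the root: -8*(1)^3 + 9*(1)^2 + 8*(1)^1 - 3 = (-8) + (9) + (8) + (-3) = 6; answer 6

6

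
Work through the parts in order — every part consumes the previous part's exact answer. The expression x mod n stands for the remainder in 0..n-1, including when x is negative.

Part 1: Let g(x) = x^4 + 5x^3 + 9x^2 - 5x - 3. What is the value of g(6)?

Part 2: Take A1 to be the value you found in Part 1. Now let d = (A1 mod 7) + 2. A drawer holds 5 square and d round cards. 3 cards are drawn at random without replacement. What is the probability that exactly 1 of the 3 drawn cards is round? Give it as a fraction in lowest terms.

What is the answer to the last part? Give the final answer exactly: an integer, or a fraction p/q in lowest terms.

Part 1: 1*(6)^4 + 5*(6)^3 + 9*(6)^2 - 5*(6)^1 - 3 = (1296) + (1080) + (324) + (-30) + (-3) = 2667; answer 2667
Part 2: A1 = 2667; d = 2; total draws C(7,3) = 35; favorable C(2,1)*C(5,2) = 20; P = 4/7; answer 4/7

4/7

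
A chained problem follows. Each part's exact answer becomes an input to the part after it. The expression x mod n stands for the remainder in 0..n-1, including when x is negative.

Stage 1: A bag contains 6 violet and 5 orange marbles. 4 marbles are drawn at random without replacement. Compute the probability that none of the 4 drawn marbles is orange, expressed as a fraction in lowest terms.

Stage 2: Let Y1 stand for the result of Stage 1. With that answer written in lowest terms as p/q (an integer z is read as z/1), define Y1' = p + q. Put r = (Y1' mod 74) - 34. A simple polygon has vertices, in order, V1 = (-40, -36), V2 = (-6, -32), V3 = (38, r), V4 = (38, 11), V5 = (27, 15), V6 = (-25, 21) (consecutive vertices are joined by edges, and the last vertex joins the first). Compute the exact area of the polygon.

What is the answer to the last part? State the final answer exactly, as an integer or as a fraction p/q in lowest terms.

Stage 1: total draws C(11,4) = 330; favorable C(6,4) = 15; P = 1/22; answer 1/22
Stage 2: Y1 = 1/22; threaded value p + q = 23; r = -11; cross terms: (-40*-32 - -6*-36)=1064, (-6*-11 - 38*-32)=1282, (38*11 - 38*-11)=836, (38*15 - 27*11)=273, (27*21 - -25*15)=942, (-25*-36 - -40*21)=1740; twice the area = |6137| = 6137; area = 6137/2; answer 6137/2

6137/2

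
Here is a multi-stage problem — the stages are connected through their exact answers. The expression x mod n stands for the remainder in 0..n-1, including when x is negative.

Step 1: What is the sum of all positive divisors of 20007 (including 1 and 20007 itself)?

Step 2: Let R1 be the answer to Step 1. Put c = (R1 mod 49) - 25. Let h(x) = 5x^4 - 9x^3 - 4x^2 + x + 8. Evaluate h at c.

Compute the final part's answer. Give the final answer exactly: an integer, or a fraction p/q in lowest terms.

1796

Step 1: 20007 = 3^4 * 13 * 19; sigma = (1 + 3 + 9 + 27 + 81) * (1 + 13) * (1 + 19) = 121 * 14 * 20 = 33880; answer 33880
Step 2: R1 = 33880; c = -4; 5*(-4)^4 - 9*(-4)^3 - 4*(-4)^2 + 1*(-4)^1 + 8 = (1280) + (576) + (-64) + (-4) + (8) = 1796; answer 1796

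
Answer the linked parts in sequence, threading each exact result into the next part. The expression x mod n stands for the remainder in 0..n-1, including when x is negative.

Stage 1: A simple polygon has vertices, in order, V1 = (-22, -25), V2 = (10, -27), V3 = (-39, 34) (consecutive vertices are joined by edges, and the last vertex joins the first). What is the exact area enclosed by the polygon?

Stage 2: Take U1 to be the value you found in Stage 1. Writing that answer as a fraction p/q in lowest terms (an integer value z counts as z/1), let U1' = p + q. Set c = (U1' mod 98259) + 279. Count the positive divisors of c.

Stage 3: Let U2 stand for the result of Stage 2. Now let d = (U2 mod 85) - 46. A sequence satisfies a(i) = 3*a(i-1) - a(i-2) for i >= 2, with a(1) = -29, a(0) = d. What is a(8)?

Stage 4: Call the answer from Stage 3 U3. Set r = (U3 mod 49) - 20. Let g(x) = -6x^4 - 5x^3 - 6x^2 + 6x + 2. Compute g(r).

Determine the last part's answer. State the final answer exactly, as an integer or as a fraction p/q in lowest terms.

-922518

Stage 1: cross terms: (-22*-27 - 10*-25)=844, (10*34 - -39*-27)=-713, (-39*-25 - -22*34)=1723; twice the area = |1854| = 1854; area = 927; answer 927
Stage 2: U1 = 927; threaded value p + q = 928; c = 1207; 1207 = 17 * 71; number of divisors = (1+1) * (1+1) = 4; answer 4
Stage 3: U2 = 4; d = -42; a(2) = 3*(-29) - 1*(-42) = -45; iterating: a(2)=-45, a(3)=-106, a(4)=-273, a(5)=-713, a(6)=-1866, a(7)=-4885, a(8)=-12789; answer -12789
Stage 4: U3 = -12789; r = -20; -6*(-20)^4 - 5*(-20)^3 - 6*(-20)^2 + 6*(-20)^1 + 2 = (-960000) + (40000) + (-2400) + (-120) + (2) = -922518; answer -922518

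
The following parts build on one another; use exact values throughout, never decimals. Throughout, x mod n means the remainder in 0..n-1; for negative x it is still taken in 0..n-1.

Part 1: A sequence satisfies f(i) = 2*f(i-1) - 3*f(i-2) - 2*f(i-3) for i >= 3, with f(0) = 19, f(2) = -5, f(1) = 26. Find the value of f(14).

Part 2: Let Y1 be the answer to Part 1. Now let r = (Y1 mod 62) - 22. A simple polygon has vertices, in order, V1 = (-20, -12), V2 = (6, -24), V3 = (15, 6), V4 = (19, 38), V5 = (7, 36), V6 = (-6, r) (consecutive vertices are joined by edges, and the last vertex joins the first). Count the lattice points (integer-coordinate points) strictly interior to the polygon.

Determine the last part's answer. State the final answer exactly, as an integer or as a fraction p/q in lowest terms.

1063

Part 1: f(3) = 2*(-5) - 3*(26) - 2*(19) = -126; iterating: f(3)=-126, f(4)=-289, f(5)=-190, f(6)=739, f(7)=2626, f(8)=3415, f(9)=-2526, f(10)=-20549, f(11)=-40350, f(12)=-14001, f(13)=134146, f(14)=390995; answer 390995
Part 2: Y1 = 390995; r = 1; cross terms: (-20*-24 - 6*-12)=552, (6*6 - 15*-24)=396, (15*38 - 19*6)=456, (19*36 - 7*38)=418, (7*1 - -6*36)=223, (-6*-12 - -20*1)=92; twice the area = |2137| = 2137; area = 2137/2; boundary points = 2 + 3 + 4 + 2 + 1 + 1 = 13; strictly interior points = area - boundary/2 + 1 = 1063; answer 1063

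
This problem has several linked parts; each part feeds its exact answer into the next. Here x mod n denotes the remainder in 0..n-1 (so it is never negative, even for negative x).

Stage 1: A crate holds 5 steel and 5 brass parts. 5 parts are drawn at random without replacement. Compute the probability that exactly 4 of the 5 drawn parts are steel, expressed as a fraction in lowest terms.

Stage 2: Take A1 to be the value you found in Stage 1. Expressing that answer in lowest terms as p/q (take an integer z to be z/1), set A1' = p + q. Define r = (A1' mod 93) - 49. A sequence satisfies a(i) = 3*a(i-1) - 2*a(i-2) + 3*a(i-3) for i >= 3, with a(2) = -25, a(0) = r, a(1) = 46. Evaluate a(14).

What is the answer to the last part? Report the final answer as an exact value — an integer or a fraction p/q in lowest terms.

Stage 1: total draws C(10,5) = 252; favorable C(5,4)*C(5,1) = 25; P = 25/252; answer 25/252
Stage 2: A1 = 25/252; threaded value p + q = 277; r = 42; a(3) = 3*(-25) - 2*(46) + 3*(42) = -41; iterating: a(3)=-41, a(4)=65, a(5)=202, a(6)=353, a(7)=850, a(8)=2450, a(9)=6709, a(10)=17777, a(11)=47263, a(12)=126362, a(13)=337891, a(14)=902738; answer 902738

902738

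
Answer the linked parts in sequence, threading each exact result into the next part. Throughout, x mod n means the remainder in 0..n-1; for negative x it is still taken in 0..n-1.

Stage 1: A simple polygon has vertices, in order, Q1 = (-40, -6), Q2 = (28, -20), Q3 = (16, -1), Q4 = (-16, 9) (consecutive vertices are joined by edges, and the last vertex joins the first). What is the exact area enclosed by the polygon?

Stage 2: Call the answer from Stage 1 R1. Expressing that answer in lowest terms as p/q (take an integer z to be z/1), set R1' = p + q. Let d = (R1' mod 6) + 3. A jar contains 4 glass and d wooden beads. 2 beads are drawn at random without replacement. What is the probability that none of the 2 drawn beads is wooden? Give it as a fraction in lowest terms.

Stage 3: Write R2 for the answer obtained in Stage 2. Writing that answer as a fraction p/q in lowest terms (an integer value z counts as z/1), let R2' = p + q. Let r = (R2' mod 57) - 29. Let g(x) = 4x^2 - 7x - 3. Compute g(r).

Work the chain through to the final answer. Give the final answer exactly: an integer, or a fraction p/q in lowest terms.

Stage 1: cross terms: (-40*-20 - 28*-6)=968, (28*-1 - 16*-20)=292, (16*9 - -16*-1)=128, (-16*-6 - -40*9)=456; twice the area = |1844| = 1844; area = 922; answer 922
Stage 2: R1 = 922; threaded value p + q = 923; d = 8; total draws C(12,2) = 66; favorable C(4,2) = 6; P = 1/11; answer 1/11
Stage 3: R2 = 1/11; threaded value p + q = 12; r = -17; 4*(-17)^2 - 7*(-17)^1 - 3 = (1156) + (119) + (-3) = 1272; answer 1272

1272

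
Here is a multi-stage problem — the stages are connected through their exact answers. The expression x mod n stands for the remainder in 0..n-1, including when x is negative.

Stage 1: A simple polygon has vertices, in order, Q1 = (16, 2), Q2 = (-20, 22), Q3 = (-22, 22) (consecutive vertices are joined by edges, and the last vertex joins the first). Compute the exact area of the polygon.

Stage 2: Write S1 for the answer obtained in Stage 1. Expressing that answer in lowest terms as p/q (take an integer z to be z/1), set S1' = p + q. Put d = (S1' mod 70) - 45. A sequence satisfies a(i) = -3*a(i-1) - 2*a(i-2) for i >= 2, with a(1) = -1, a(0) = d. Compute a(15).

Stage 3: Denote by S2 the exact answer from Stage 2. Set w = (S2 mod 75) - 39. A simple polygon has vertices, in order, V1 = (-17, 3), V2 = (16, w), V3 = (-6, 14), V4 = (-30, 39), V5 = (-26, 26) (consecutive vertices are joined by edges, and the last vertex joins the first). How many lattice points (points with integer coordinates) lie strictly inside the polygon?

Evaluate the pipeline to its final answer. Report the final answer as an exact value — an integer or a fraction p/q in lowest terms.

Stage 1: cross terms: (16*22 - -20*2)=392, (-20*22 - -22*22)=44, (-22*2 - 16*22)=-396; twice the area = |40| = 40; area = 20; answer 20
Stage 2: S1 = 20; threaded value p + q = 21; d = -24; a(2) = -3*(-1) - 2*(-24) = 51; iterating: a(2)=51, a(3)=-151, a(4)=351, a(5)=-751, a(6)=1551, a(7)=-3151, a(8)=6351, a(9)=-12751, a(10)=25551, a(11)=-51151, a(12)=102351, a(13)=-204751, a(14)=409551, a(15)=-819151; answer -819151
Stage 3: S2 = -819151; w = 35; cross terms: (-17*35 - 16*3)=-643, (16*14 - -6*35)=434, (-6*39 - -30*14)=186, (-30*26 - -26*39)=234, (-26*3 - -17*26)=364; twice the area = |575| = 575; area = 575/2; boundary points = 1 + 1 + 1 + 1 + 1 = 5; strictly interior points = area - boundary/2 + 1 = 286; answer 286

286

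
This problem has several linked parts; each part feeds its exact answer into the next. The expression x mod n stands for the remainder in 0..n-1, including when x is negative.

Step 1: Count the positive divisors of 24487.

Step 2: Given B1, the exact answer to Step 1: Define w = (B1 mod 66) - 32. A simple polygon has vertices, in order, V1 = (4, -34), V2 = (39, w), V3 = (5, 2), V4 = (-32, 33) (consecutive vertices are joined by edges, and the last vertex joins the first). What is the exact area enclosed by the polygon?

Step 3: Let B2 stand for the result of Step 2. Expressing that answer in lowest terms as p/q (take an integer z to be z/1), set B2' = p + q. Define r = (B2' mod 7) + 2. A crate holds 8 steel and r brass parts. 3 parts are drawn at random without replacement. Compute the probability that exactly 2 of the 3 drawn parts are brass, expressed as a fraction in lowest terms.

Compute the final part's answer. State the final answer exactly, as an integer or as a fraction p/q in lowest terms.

Step 1: 24487 = 47 * 521; number of divisors = (1+1) * (1+1) = 4; answer 4
Step 2: B1 = 4; w = -28; cross terms: (4*-28 - 39*-34)=1214, (39*2 - 5*-28)=218, (5*33 - -32*2)=229, (-32*-34 - 4*33)=956; twice the area = |2617| = 2617; area = 2617/2; answer 2617/2
Step 3: B2 = 2617/2; threaded value p + q = 2619; r = 3; total draws C(11,3) = 165; favorable C(3,2)*C(8,1) = 24; P = 8/55; answer 8/55

8/55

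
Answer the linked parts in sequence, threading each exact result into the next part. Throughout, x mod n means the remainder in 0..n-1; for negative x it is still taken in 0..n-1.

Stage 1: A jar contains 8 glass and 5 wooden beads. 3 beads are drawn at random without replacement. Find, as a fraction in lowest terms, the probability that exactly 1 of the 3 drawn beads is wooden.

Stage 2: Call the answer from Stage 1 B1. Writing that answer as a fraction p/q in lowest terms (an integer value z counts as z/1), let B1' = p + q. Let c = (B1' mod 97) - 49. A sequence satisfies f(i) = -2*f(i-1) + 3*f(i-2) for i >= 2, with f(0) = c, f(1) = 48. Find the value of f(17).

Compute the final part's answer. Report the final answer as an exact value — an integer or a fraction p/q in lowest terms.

2518233168

Stage 1: total draws C(13,3) = 286; favorable C(5,1)*C(8,2) = 140; P = 70/143; answer 70/143
Stage 2: B1 = 70/143; threaded value p + q = 213; c = -30; f(2) = -2*(48) + 3*(-30) = -186; iterating: f(2)=-186, f(3)=516, f(4)=-1590, f(5)=4728, f(6)=-14226, f(7)=42636, f(8)=-127950, f(9)=383808, f(10)=-1151466, f(11)=3454356, f(12)=-10363110, f(13)=31089288, f(14)=-93267906, f(15)=279803676, f(16)=-839411070, f(17)=2518233168; answer 2518233168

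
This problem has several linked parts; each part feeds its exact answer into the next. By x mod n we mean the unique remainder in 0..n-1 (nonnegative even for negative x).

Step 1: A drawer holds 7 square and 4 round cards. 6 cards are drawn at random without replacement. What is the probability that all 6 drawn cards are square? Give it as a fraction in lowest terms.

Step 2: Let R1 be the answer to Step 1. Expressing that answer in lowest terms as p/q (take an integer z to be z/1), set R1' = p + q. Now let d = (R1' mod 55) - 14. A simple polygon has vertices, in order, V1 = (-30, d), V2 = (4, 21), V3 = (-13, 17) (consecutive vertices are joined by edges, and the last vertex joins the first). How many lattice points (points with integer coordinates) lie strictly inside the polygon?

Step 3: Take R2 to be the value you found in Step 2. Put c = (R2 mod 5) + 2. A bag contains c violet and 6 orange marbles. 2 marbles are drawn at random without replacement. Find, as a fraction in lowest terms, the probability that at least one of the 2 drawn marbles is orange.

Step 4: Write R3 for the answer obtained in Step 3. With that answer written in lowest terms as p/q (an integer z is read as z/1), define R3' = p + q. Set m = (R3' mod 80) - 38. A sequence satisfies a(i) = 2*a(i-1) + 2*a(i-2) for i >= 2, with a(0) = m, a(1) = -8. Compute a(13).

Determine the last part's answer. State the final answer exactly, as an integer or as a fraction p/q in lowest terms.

-2089472

Step 1: total draws C(11,6) = 462; favorable C(7,6) = 7; P = 1/66; answer 1/66
Step 2: R1 = 1/66; threaded value p + q = 67; d = -2; cross terms: (-30*21 - 4*-2)=-622, (4*17 - -13*21)=341, (-13*-2 - -30*17)=536; twice the area = |255| = 255; area = 255/2; boundary points = 1 + 1 + 1 = 3; strictly interior points = area - boundary/2 + 1 = 127; answer 127
Step 3: R2 = 127; c = 4; total draws C(10,2) = 45; complement C(4,2) = 6; favorable 45 - 6 = 39; P = 13/15; answer 13/15
Step 4: R3 = 13/15; threaded value p + q = 28; m = -10; a(2) = 2*(-8) + 2*(-10) = -36; iterating: a(2)=-36, a(3)=-88, a(4)=-248, a(5)=-672, a(6)=-1840, a(7)=-5024, a(8)=-13728, a(9)=-37504, a(10)=-102464, a(11)=-279936, a(12)=-764800, a(13)=-2089472; answer -2089472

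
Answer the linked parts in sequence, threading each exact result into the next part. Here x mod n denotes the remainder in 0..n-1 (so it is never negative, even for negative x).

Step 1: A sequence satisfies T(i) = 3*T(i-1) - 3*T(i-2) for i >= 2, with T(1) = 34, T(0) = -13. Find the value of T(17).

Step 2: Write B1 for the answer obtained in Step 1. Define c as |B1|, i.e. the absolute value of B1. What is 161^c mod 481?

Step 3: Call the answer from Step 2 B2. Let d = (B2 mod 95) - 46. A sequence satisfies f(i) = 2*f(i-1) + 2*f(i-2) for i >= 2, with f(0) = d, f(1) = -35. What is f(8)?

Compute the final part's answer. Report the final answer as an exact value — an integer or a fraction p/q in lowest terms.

-12336

Step 1: T(2) = 3*(34) - 3*(-13) = 141; iterating: T(2)=141, T(3)=321, T(4)=540, T(5)=657, T(6)=351, T(7)=-918, T(8)=-3807, T(9)=-8667, T(10)=-14580, T(11)=-17739, T(12)=-9477, T(13)=24786, T(14)=102789, T(15)=234009, T(16)=393660, T(17)=478953; answer 478953
Step 2: B1 = 478953; c = 478953; squarings mod 481: 161^1=161, 161^2=428, 161^4=404, 161^8=157, 161^16=118, 161^32=456, 161^64=144, 161^128=53, 161^256=404, 161^512=157, 161^1024=118, 161^2048=456, 161^4096=144, 161^8192=53, 161^16384=404, 161^32768=157, 161^65536=118, 161^131072=456, 161^262144=144; 161^478953 = 161^1 * 161^8 * 161^32 * 161^64 * 161^128 * 161^512 * 161^1024 * 161^2048 * 161^16384 * 161^65536 * 161^131072 * 161^262144 = 265 (mod 481); answer 265
Step 3: B2 = 265; d = 29; f(2) = 2*(-35) + 2*(29) = -12; iterating: f(2)=-12, f(3)=-94, f(4)=-212, f(5)=-612, f(6)=-1648, f(7)=-4520, f(8)=-12336; answer -12336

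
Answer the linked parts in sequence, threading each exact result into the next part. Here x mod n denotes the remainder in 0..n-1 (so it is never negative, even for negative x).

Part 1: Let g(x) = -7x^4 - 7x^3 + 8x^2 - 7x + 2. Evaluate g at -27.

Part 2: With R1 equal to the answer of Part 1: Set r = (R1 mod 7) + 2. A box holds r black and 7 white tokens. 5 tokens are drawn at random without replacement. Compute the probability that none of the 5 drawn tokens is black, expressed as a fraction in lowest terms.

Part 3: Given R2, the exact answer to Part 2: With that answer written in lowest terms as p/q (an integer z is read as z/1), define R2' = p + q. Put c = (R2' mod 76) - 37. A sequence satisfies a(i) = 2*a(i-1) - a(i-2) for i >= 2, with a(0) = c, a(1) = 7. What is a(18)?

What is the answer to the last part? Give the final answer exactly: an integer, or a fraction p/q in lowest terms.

24

Part 1: -7*(-27)^4 - 7*(-27)^3 + 8*(-27)^2 - 7*(-27)^1 + 2 = (-3720087) + (137781) + (5832) + (189) + (2) = -3576283; answer -3576283
Part 2: R1 = -3576283; r = 5; total draws C(12,5) = 792; favorable C(7,5) = 21; P = 7/264; answer 7/264
Part 3: R2 = 7/264; threaded value p + q = 271; c = 6; a(2) = 2*(7) - 1*(6) = 8; iterating: a(2)=8, a(3)=9, a(4)=10, a(5)=11, a(6)=12, a(7)=13, a(8)=14, a(9)=15, a(10)=16, a(11)=17, a(12)=18, a(13)=19, a(14)=20, a(15)=21, a(16)=22, a(17)=23, a(18)=24; answer 24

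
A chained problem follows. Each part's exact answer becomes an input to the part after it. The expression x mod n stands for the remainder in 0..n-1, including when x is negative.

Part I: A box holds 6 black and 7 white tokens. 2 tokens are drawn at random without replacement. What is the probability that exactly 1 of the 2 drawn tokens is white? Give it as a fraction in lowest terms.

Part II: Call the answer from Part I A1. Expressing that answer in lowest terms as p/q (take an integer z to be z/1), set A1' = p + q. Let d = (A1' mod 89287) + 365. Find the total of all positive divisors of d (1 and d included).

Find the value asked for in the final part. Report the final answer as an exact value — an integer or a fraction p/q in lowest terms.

576

Part I: total draws C(13,2) = 78; favorable C(7,1)*C(6,1) = 42; P = 7/13; answer 7/13
Part II: A1 = 7/13; threaded value p + q = 20; d = 385; 385 = 5 * 7 * 11; sigma = (1 + 5) * (1 + 7) * (1 + 11) = 6 * 8 * 12 = 576; answer 576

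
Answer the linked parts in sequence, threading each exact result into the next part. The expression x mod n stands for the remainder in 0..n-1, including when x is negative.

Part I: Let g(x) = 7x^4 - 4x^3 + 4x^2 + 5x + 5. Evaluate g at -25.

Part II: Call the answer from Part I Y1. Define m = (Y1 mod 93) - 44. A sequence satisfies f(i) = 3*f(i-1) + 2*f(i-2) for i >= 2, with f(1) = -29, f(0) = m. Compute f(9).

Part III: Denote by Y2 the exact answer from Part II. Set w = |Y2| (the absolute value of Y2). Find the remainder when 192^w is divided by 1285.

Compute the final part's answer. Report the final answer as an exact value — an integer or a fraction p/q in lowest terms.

1108

Part I: 7*(-25)^4 - 4*(-25)^3 + 4*(-25)^2 + 5*(-25)^1 + 5 = (2734375) + (62500) + (2500) + (-125) + (5) = 2799255; answer 2799255
Part II: Y1 = 2799255; m = 4; f(2) = 3*(-29) + 2*(4) = -79; iterating: f(2)=-79, f(3)=-295, f(4)=-1043, f(5)=-3719, f(6)=-13243, f(7)=-47167, f(8)=-167987, f(9)=-598295; answer -598295
Part III: Y2 = -598295; w = 598295; squarings mod 1285: 192^1=192, 192^2=884, 192^4=176, 192^8=136, 192^16=506, 192^32=321, 192^64=241, 192^128=256, 192^256=1, 192^512=1, 192^1024=1, 192^2048=1, 192^4096=1, 192^8192=1, 192^16384=1, 192^32768=1, 192^65536=1, 192^131072=1, 192^262144=1, 192^524288=1; 192^598295 = 192^1 * 192^2 * 192^4 * 192^16 * 192^256 * 192^8192 * 192^65536 * 192^524288 = 1108 (mod 1285); answer 1108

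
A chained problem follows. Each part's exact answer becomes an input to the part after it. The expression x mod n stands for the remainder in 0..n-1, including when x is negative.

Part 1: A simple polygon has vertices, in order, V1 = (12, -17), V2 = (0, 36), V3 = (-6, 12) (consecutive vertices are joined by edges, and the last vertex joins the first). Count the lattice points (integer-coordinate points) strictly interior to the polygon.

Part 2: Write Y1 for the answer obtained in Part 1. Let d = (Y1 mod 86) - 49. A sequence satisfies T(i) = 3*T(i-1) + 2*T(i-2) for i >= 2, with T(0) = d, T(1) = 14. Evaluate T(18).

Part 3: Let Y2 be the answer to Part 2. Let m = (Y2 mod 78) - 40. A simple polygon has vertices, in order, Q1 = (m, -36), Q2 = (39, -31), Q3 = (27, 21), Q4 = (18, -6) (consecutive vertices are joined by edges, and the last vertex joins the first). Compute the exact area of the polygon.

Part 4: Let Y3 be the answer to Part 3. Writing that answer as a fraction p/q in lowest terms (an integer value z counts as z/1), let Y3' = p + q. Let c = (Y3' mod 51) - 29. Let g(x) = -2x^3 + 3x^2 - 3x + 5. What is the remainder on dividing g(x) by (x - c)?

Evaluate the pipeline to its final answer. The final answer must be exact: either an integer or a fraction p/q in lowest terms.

46345

Part 1: cross terms: (12*36 - 0*-17)=432, (0*12 - -6*36)=216, (-6*-17 - 12*12)=-42; twice the area = |606| = 606; area = 303; boundary points = 1 + 6 + 1 = 8; strictly interior points = area - boundary/2 + 1 = 300; answer 300
Part 2: Y1 = 300; d = -7; T(2) = 3*(14) + 2*(-7) = 28; iterating: T(2)=28, T(3)=112, T(4)=392, T(5)=1400, T(6)=4984, T(7)=17752, T(8)=63224, T(9)=225176, T(10)=801976, T(11)=2856280, T(12)=10172792, T(13)=36230936, T(14)=129038392, T(15)=459577048, T(16)=1636807928, T(17)=5829577880, T(18)=20762349496; answer 20762349496
Part 3: Y2 = 20762349496; m = 30; cross terms: (30*-31 - 39*-36)=474, (39*21 - 27*-31)=1656, (27*-6 - 18*21)=-540, (18*-36 - 30*-6)=-468; twice the area = |1122| = 1122; area = 561; answer 561
Part 4: Y3 = 561; threaded value p + q = 562; c = -28; remainder = value at the root: -2*(-28)^3 + 3*(-28)^2 - 3*(-28)^1 + 5 = (43904) + (2352) + (84) + (5) = 46345; answer 46345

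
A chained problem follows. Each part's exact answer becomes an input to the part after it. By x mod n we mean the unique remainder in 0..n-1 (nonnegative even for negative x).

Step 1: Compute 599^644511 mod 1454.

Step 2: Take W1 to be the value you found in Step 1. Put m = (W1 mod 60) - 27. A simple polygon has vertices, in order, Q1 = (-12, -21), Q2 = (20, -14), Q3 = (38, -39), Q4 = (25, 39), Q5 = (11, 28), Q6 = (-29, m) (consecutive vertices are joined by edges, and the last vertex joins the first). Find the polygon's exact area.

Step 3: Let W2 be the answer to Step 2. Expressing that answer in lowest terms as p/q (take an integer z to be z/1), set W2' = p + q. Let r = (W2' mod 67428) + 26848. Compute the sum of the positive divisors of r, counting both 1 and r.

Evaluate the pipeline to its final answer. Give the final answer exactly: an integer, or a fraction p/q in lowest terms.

32030

Step 1: squarings mod 1454: 599^1=599, 599^2=1117, 599^4=157, 599^8=1385, 599^16=399, 599^32=715, 599^64=871, 599^128=1107, 599^256=1181, 599^512=375, 599^1024=1041, 599^2048=451, 599^4096=1295, 599^8192=563, 599^16384=1451, 599^32768=9, 599^65536=81, 599^131072=745, 599^262144=1051, 599^524288=1015; 599^644511 = 599^1 * 599^2 * 599^4 * 599^8 * 599^16 * 599^128 * 599^256 * 599^1024 * 599^4096 * 599^16384 * 599^32768 * 599^65536 * 599^524288 = 1197 (mod 1454); answer 1197
Step 2: W1 = 1197; m = 30; cross terms: (-12*-14 - 20*-21)=588, (20*-39 - 38*-14)=-248, (38*39 - 25*-39)=2457, (25*28 - 11*39)=271, (11*30 - -29*28)=1142, (-29*-21 - -12*30)=969; twice the area = |5179| = 5179; area = 5179/2; answer 5179/2
Step 3: W2 = 5179/2; threaded value p + q = 5181; r = 32029; 32029 is prime, so its only divisors are 1 and 32029; sigma = 1 + 32029 = 32030; answer 32030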